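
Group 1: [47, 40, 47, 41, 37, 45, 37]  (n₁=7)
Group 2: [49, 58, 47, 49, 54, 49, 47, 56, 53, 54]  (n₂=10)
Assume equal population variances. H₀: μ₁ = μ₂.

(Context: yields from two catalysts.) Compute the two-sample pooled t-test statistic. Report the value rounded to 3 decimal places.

x̄₁=42.000, s₁=4.359, n₁=7
x̄₂=51.600, s₂=3.893, n₂=10
s_p² = [6·4.359² + 9·3.893²]/15 = 16.6933
SE = √(s_p²·(1/7+1/10)) = 2.0135
t = (42.000−51.600)/2.0135 = -4.7679
df = 15

test statistic = -4.768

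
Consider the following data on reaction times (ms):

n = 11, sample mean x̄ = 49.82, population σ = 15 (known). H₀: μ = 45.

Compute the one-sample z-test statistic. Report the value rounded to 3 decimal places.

test statistic = 1.066

SE = σ/√n = 15/√11 = 4.5227
z = (x̄−μ₀)/SE = (49.82−45)/4.5227 = 1.0657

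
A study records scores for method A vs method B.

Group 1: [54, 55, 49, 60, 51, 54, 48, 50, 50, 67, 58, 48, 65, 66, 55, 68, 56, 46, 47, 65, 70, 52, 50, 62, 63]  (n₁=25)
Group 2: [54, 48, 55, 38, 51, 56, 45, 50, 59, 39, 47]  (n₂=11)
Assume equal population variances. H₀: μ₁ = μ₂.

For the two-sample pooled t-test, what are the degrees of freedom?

df = n₁ + n₂ − 2 = 25 + 11 − 2 = 34

degrees of freedom = 34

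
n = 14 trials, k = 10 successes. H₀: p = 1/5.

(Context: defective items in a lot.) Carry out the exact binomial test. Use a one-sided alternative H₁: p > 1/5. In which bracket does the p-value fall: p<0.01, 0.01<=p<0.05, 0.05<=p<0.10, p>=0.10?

Exact binomial: n=14, k=10, p₀=1/5=0.2000
P(X≥10) from Σ C(n,i)·p₀^i·(1−p₀)^(n−i)
p-value (one-sided, H₁ greater) = 0.00005
→ bracket: p<0.01

p-value bracket: p<0.01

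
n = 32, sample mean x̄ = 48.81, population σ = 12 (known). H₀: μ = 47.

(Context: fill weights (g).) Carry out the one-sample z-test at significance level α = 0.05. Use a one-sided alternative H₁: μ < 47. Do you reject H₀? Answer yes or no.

SE = σ/√n = 12/√32 = 2.1213
z = (x̄−μ₀)/SE = (48.81−47)/2.1213 = 0.8532
p-value (one-sided, H₁ less) = 0.80324
At α=0.05: p ≥ α → fail to reject H₀

reject H₀: no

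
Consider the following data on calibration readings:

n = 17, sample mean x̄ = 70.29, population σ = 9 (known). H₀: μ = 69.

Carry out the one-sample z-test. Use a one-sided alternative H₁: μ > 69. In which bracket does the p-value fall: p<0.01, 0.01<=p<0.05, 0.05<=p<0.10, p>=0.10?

p-value bracket: p>=0.10

SE = σ/√n = 9/√17 = 2.1828
z = (x̄−μ₀)/SE = (70.29−69)/2.1828 = 0.5910
p-value (one-sided, H₁ greater) = 0.27727
→ bracket: p>=0.10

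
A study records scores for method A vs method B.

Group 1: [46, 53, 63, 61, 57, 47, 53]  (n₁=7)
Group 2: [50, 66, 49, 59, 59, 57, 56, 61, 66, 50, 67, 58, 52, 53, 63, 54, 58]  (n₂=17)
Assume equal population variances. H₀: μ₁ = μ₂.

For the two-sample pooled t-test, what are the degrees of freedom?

df = n₁ + n₂ − 2 = 7 + 17 − 2 = 22

degrees of freedom = 22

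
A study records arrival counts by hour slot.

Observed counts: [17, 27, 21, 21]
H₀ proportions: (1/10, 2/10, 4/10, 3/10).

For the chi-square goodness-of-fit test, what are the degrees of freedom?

df = k − 1 = 4 − 1 = 3

degrees of freedom = 3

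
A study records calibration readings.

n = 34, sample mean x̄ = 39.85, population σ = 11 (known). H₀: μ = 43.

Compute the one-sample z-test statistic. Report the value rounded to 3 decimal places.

SE = σ/√n = 11/√34 = 1.8865
z = (x̄−μ₀)/SE = (39.85−43)/1.8865 = -1.6698

test statistic = -1.670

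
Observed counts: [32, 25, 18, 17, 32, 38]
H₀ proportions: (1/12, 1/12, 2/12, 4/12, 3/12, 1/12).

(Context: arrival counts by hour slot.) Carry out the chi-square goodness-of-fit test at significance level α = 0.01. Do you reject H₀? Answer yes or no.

n = 162; E_i = n·p_i = [13.50, 13.50, 27.00, 54.00, 40.50, 13.50]
χ² = (32−13.50)²/13.50 + (25−13.50)²/13.50 + (18−27.00)²/27.00 + (17−54.00)²/54.00 + (32−40.50)²/40.50 + (38−13.50)²/13.50 = 109.7469
df = 5
p-value (upper-tail) = 0.00000
At α=0.01: p < α → reject H₀

reject H₀: yes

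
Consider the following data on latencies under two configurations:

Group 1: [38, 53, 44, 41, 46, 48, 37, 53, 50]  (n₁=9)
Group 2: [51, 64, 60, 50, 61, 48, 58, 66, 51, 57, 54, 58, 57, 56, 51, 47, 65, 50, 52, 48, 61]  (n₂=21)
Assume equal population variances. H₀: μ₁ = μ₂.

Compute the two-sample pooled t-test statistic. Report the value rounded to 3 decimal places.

x̄₁=45.556, s₁=6.023, n₁=9
x̄₂=55.476, s₂=5.879, n₂=21
s_p² = [8·6.023² + 20·5.879²]/28 = 35.0522
SE = √(s_p²·(1/9+1/21)) = 2.3588
t = (45.556−55.476)/2.3588 = -4.2058
df = 28

test statistic = -4.206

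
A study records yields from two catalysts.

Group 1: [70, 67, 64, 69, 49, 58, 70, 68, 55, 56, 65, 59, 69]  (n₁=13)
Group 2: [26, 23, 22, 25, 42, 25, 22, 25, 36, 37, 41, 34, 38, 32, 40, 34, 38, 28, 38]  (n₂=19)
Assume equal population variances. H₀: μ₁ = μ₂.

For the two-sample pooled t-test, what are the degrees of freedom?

df = n₁ + n₂ − 2 = 13 + 19 − 2 = 30

degrees of freedom = 30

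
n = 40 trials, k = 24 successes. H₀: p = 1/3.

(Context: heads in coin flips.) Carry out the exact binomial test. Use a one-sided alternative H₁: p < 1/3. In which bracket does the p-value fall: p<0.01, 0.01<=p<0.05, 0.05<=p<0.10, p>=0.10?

p-value bracket: p>=0.10

Exact binomial: n=40, k=24, p₀=1/3=0.3333
P(X≤24) from Σ C(n,i)·p₀^i·(1−p₀)^(n−i)
p-value (one-sided, H₁ less) = 0.99985
→ bracket: p>=0.10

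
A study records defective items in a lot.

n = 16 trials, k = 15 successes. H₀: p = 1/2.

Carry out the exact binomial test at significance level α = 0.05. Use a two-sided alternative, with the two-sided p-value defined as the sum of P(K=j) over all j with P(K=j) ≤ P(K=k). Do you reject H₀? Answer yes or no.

Exact binomial: n=16, k=15, p₀=1/2=0.5000
P(X=j) = C(n,j)·p₀^j·(1−p₀)^(n−j); p = Σ P(X=j) over j with P(X=j) ≤ P(X=15)
p-value (two-sided) = 0.00052
At α=0.05: p < α → reject H₀

reject H₀: yes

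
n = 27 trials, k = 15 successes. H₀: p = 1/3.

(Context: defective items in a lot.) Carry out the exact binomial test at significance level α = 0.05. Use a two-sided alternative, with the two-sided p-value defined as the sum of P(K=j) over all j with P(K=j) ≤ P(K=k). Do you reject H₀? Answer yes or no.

Exact binomial: n=27, k=15, p₀=1/3=0.3333
P(X=j) = C(n,j)·p₀^j·(1−p₀)^(n−j); p = Σ P(X=j) over j with P(X=j) ≤ P(X=15)
p-value (two-sided) = 0.02261
At α=0.05: p < α → reject H₀

reject H₀: yes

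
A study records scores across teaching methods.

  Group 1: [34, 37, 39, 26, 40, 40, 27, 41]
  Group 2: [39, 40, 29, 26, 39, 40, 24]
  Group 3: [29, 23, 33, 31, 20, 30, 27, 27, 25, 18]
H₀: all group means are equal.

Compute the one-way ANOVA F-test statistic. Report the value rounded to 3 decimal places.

Group means [35.50, 33.86, 26.30], grand mean 31.360
SSB = Σnᵢ(x̄ᵢ−x̄)² = 436.803; SSW = ΣΣ(x−x̄ᵢ)² = 770.957
MSB = 436.803/2 = 218.4014; MSW = 770.957/22 = 35.0435
F = MSB/MSW = 6.2323
df = (2, 22)

test statistic = 6.232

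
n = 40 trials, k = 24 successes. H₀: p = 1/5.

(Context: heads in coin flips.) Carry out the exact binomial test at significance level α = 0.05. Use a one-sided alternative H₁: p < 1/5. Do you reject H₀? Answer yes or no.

reject H₀: no

Exact binomial: n=40, k=24, p₀=1/5=0.2000
P(X≤24) from Σ C(n,i)·p₀^i·(1−p₀)^(n−i)
p-value (one-sided, H₁ less) = 1.00000
At α=0.05: p ≥ α → fail to reject H₀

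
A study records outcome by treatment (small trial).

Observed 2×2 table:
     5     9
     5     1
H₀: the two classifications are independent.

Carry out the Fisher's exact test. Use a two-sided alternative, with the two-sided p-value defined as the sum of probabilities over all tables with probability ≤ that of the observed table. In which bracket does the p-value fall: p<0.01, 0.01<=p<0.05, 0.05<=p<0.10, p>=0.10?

p-value bracket: p>=0.10

Margins: r₁=14, r₂=6, c₁=10, c₂=10, n=20
p_obs = C(14,5)·C(6,5)/C(20,10); sum pmf over tables with pmf ≤ p_obs
p-value (two-sided) = 0.14087
→ bracket: p>=0.10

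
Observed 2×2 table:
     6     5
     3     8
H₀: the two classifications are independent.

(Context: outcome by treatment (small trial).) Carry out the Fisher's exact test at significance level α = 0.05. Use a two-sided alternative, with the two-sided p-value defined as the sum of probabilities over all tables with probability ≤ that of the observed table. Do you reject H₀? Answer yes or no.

reject H₀: no

Margins: r₁=11, r₂=11, c₁=9, c₂=13, n=22
p_obs = C(11,6)·C(11,3)/C(22,9); sum pmf over tables with pmf ≤ p_obs
p-value (two-sided) = 0.38700
At α=0.05: p ≥ α → fail to reject H₀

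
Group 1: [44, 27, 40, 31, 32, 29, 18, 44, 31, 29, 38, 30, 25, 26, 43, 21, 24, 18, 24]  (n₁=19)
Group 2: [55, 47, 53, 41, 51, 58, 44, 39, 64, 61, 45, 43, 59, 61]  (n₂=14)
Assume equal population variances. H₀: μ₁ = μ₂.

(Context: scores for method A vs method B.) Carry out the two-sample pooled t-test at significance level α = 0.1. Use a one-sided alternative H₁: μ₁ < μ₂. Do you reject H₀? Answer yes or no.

x̄₁=30.211, s₁=8.243, n₁=19
x̄₂=51.500, s₂=8.355, n₂=14
s_p² = [18·8.243² + 13·8.355²]/31 = 68.7309
SE = √(s_p²·(1/19+1/14)) = 2.9201
t = (30.211−51.500)/2.9201 = -7.2908
df = 31
p-value (one-sided, H₁ less) = 0.00000
At α=0.1: p < α → reject H₀

reject H₀: yes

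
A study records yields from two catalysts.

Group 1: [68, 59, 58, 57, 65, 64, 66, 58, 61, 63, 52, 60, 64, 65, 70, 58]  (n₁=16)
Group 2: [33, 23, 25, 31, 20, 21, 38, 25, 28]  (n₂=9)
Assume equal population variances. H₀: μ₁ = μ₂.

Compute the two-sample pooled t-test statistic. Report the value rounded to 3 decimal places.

test statistic = 16.118

x̄₁=61.750, s₁=4.683, n₁=16
x̄₂=27.111, s₂=5.947, n₂=9
s_p² = [15·4.683² + 8·5.947²]/23 = 26.6039
SE = √(s_p²·(1/16+1/9)) = 2.1491
t = (61.750−27.111)/2.1491 = 16.1177
df = 23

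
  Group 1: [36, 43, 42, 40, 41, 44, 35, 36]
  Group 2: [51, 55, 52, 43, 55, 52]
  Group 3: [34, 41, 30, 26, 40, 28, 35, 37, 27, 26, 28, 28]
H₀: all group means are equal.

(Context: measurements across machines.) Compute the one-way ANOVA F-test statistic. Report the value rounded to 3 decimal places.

Group means [39.62, 51.33, 31.67], grand mean 38.654
SSB = Σnᵢ(x̄ᵢ−x̄)² = 1558.010; SSW = ΣΣ(x−x̄ᵢ)² = 513.875
MSB = 1558.010/2 = 779.0048; MSW = 513.875/23 = 22.3424
F = MSB/MSW = 34.8667
df = (2, 23)

test statistic = 34.867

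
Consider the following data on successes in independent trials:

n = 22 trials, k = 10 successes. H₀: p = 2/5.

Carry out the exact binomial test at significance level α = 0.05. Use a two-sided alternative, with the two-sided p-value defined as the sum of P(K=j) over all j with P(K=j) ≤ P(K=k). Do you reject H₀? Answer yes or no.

reject H₀: no

Exact binomial: n=22, k=10, p₀=2/5=0.4000
P(X=j) = C(n,j)·p₀^j·(1−p₀)^(n−j); p = Σ P(X=j) over j with P(X=j) ≤ P(X=10)
p-value (two-sided) = 0.66547
At α=0.05: p ≥ α → fail to reject H₀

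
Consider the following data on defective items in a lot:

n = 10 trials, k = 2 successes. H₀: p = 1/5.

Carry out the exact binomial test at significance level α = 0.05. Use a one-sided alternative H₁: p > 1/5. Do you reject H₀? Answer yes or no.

reject H₀: no

Exact binomial: n=10, k=2, p₀=1/5=0.2000
P(X≥2) from Σ C(n,i)·p₀^i·(1−p₀)^(n−i)
p-value (one-sided, H₁ greater) = 0.62419
At α=0.05: p ≥ α → fail to reject H₀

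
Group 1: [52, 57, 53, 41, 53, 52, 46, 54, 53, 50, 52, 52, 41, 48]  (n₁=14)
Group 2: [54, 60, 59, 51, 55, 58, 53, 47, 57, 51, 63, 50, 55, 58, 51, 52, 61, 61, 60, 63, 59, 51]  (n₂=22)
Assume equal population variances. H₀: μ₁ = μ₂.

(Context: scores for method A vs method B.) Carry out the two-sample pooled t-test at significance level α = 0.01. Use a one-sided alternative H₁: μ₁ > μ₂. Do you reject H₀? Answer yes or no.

x̄₁=50.286, s₁=4.714, n₁=14
x̄₂=55.864, s₂=4.653, n₂=22
s_p² = [13·4.714² + 21·4.653²]/34 = 21.8661
SE = √(s_p²·(1/14+1/22)) = 1.5987
t = (50.286−55.864)/1.5987 = -3.4891
df = 34
p-value (one-sided, H₁ greater) = 0.99932
At α=0.01: p ≥ α → fail to reject H₀

reject H₀: no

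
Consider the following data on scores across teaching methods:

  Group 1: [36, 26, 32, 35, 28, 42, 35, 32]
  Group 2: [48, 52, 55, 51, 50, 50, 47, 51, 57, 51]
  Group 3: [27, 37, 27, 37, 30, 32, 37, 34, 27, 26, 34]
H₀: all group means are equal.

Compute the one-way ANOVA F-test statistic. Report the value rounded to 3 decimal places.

test statistic = 67.899

Group means [33.25, 51.20, 31.64], grand mean 38.828
SSB = Σnᵢ(x̄ᵢ−x̄)² = 2348.492; SSW = ΣΣ(x−x̄ᵢ)² = 449.645
MSB = 2348.492/2 = 1174.2462; MSW = 449.645/26 = 17.2941
F = MSB/MSW = 67.8988
df = (2, 26)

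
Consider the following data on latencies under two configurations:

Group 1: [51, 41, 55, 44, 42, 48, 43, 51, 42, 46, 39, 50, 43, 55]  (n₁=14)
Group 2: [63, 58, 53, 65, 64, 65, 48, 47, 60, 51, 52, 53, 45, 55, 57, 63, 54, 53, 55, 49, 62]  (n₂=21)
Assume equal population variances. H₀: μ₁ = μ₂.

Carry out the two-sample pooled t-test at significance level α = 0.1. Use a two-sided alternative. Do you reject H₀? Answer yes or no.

x̄₁=46.429, s₁=5.244, n₁=14
x̄₂=55.810, s₂=6.202, n₂=21
s_p² = [13·5.244² + 20·6.202²]/33 = 34.1414
SE = √(s_p²·(1/14+1/21)) = 2.0160
t = (46.429−55.810)/2.0160 = -4.6531
df = 33
p-value (two-sided) = 0.00005
At α=0.1: p < α → reject H₀

reject H₀: yes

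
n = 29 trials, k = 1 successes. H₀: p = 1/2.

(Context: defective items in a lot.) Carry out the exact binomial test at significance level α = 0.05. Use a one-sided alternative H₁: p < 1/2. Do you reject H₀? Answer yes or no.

reject H₀: yes

Exact binomial: n=29, k=1, p₀=1/2=0.5000
P(X≤1) from Σ C(n,i)·p₀^i·(1−p₀)^(n−i)
p-value (one-sided, H₁ less) = 0.00000
At α=0.05: p < α → reject H₀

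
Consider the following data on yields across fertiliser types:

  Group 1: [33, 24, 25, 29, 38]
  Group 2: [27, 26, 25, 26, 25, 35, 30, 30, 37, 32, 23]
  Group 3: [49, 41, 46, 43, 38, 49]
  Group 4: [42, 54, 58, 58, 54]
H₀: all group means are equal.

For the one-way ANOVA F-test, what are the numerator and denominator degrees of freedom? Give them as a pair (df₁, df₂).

degrees of freedom = [3, 23]

k = 4 groups, N = 27 total
df = (k−1, N−k) = (4−1, 27−4) = (3, 23)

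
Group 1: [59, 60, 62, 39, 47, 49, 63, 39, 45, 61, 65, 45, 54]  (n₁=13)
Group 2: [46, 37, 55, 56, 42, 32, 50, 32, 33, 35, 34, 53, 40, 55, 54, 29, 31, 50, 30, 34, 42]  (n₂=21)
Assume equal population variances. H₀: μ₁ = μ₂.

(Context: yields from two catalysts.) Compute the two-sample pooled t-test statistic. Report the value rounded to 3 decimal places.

x̄₁=52.923, s₁=9.340, n₁=13
x̄₂=41.429, s₂=9.636, n₂=21
s_p² = [12·9.340² + 20·9.636²]/32 = 90.7521
SE = √(s_p²·(1/13+1/21)) = 3.3619
t = (52.923−41.429)/3.3619 = 3.4190
df = 32

test statistic = 3.419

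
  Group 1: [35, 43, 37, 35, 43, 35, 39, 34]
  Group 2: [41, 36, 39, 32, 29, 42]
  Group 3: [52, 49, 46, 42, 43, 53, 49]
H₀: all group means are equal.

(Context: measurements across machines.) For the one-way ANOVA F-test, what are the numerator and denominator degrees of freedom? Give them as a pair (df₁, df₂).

degrees of freedom = [2, 18]

k = 3 groups, N = 21 total
df = (k−1, N−k) = (3−1, 21−3) = (2, 18)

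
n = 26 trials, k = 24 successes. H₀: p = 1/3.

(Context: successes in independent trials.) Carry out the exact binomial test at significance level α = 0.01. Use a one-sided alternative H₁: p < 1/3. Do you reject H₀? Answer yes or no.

reject H₀: no

Exact binomial: n=26, k=24, p₀=1/3=0.3333
P(X≤24) from Σ C(n,i)·p₀^i·(1−p₀)^(n−i)
p-value (one-sided, H₁ less) = 1.00000
At α=0.01: p ≥ α → fail to reject H₀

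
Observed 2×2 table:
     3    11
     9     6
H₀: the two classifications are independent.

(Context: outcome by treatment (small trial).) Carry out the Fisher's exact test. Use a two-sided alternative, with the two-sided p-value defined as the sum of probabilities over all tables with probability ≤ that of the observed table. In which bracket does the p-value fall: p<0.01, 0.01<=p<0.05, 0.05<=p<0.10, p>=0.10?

p-value bracket: 0.05<=p<0.10

Margins: r₁=14, r₂=15, c₁=12, c₂=17, n=29
p_obs = C(14,3)·C(15,9)/C(29,12); sum pmf over tables with pmf ≤ p_obs
p-value (two-sided) = 0.06043
→ bracket: 0.05<=p<0.10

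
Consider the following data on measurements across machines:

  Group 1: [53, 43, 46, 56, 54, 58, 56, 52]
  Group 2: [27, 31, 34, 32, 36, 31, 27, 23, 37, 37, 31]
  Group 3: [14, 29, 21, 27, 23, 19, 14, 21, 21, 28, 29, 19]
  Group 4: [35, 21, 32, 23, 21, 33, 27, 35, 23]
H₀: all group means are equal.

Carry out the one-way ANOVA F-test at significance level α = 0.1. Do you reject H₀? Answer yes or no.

reject H₀: yes

Group means [52.25, 31.45, 22.08, 27.78], grand mean 31.975
SSB = Σnᵢ(x̄ᵢ−x̄)² = 4624.276; SSW = ΣΣ(x−x̄ᵢ)² = 986.699
MSB = 4624.276/3 = 1541.4252; MSW = 986.699/36 = 27.4083
F = MSB/MSW = 56.2393
df = (3, 36)
p-value (upper-tail) = 0.00000
At α=0.1: p < α → reject H₀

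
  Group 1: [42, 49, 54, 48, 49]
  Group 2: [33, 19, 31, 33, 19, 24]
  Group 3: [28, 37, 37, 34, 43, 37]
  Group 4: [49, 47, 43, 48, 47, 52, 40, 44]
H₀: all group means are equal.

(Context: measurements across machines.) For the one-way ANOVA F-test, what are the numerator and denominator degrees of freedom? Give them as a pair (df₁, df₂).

degrees of freedom = [3, 21]

k = 4 groups, N = 25 total
df = (k−1, N−k) = (4−1, 25−4) = (3, 21)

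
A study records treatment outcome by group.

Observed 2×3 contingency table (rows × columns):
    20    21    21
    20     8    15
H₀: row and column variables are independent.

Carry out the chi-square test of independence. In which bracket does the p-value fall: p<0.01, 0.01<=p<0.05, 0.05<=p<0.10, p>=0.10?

p-value bracket: p>=0.10

Row totals [62, 43], col totals [40, 29, 36], n=105
χ² = (20−23.62)²/23.62 + (21−17.12)²/17.12 + (21−21.26)²/21.26 + (20−16.38)²/16.38 + (8−11.88)²/11.88 + (15−14.74)²/14.74 = 3.5042
df = 2
p-value (upper-tail) = 0.17341
→ bracket: p>=0.10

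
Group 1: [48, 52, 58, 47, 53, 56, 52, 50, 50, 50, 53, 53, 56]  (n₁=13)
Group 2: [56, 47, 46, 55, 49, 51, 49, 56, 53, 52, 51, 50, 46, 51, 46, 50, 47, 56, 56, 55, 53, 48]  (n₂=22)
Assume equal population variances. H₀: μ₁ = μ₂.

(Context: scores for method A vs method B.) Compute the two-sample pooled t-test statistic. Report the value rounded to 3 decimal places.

test statistic = 0.921

x̄₁=52.154, s₁=3.211, n₁=13
x̄₂=51.045, s₂=3.565, n₂=22
s_p² = [12·3.211² + 21·3.565²]/33 = 11.8378
SE = √(s_p²·(1/13+1/22)) = 1.2036
t = (52.154−51.045)/1.2036 = 0.9209
df = 33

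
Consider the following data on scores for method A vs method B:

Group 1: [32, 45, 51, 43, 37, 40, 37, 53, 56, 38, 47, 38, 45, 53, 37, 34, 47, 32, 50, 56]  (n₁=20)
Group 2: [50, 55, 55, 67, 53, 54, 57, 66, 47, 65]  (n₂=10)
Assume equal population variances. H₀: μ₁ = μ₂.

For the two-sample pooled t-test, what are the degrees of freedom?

degrees of freedom = 28

df = n₁ + n₂ − 2 = 20 + 10 − 2 = 28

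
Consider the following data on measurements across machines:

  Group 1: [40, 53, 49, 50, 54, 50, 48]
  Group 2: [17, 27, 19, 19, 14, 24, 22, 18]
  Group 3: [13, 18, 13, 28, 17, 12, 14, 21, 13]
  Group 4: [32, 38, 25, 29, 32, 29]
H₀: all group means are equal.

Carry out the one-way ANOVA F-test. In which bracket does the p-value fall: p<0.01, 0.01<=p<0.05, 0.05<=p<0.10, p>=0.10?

Group means [49.14, 20.00, 16.56, 30.83], grand mean 27.933
SSB = Σnᵢ(x̄ᵢ−x̄)² = 4867.954; SSW = ΣΣ(x−x̄ᵢ)² = 557.913
MSB = 4867.954/3 = 1622.6513; MSW = 557.913/26 = 21.4582
F = MSB/MSW = 75.6192
df = (3, 26)
p-value (upper-tail) = 0.00000
→ bracket: p<0.01

p-value bracket: p<0.01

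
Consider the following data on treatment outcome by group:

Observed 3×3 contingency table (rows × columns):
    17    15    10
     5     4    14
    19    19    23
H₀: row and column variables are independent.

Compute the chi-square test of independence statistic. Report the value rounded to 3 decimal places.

Row totals [42, 23, 61], col totals [41, 38, 47], n=126
χ² = (17−13.67)²/13.67 + (15−12.67)²/12.67 + (10−15.67)²/15.67 + (5−7.48)²/7.48 + (4−6.94)²/6.94 + (14−8.58)²/8.58 + (19−19.85)²/19.85 + (19−18.40)²/18.40 + (23−22.75)²/22.75 = 8.8438
df = 4

test statistic = 8.844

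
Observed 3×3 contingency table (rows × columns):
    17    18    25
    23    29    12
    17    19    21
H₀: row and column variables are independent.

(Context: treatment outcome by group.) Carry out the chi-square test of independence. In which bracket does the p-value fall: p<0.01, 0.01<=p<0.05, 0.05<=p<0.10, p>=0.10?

p-value bracket: 0.05<=p<0.10

Row totals [60, 64, 57], col totals [57, 66, 58], n=181
χ² = (17−18.90)²/18.90 + (18−21.88)²/21.88 + (25−19.23)²/19.23 + (23−20.15)²/20.15 + (29−23.34)²/23.34 + (12−20.51)²/20.51 + (17−17.95)²/17.95 + (19−20.78)²/20.78 + (21−18.27)²/18.27 = 8.5300
df = 4
p-value (upper-tail) = 0.07398
→ bracket: 0.05<=p<0.10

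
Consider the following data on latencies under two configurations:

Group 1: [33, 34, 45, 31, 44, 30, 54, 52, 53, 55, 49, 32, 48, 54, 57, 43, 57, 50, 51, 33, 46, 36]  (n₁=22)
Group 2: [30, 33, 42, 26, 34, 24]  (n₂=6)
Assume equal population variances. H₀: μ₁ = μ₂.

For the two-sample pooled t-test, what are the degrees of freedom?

df = n₁ + n₂ − 2 = 22 + 6 − 2 = 26

degrees of freedom = 26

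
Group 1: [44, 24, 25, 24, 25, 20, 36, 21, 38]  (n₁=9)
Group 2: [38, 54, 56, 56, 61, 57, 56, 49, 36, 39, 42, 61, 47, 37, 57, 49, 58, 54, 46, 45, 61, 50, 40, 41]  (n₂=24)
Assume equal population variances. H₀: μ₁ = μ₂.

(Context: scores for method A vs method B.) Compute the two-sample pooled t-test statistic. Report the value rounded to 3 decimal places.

test statistic = -6.433

x̄₁=28.556, s₁=8.516, n₁=9
x̄₂=49.583, s₂=8.309, n₂=24
s_p² = [8·8.516² + 23·8.309²]/31 = 69.9373
SE = √(s_p²·(1/9+1/24)) = 3.2688
t = (28.556−49.583)/3.2688 = -6.4329
df = 31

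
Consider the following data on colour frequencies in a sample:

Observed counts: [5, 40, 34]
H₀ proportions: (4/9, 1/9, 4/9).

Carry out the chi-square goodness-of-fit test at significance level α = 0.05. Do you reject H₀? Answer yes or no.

n = 79; E_i = n·p_i = [35.11, 8.78, 35.11]
χ² = (5−35.11)²/35.11 + (40−8.78)²/8.78 + (34−35.11)²/35.11 = 136.9146
df = 2
p-value (upper-tail) = 0.00000
At α=0.05: p < α → reject H₀

reject H₀: yes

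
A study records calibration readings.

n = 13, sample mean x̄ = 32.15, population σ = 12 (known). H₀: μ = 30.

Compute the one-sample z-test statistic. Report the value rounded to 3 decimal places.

SE = σ/√n = 12/√13 = 3.3282
z = (x̄−μ₀)/SE = (32.15−30)/3.3282 = 0.6460

test statistic = 0.646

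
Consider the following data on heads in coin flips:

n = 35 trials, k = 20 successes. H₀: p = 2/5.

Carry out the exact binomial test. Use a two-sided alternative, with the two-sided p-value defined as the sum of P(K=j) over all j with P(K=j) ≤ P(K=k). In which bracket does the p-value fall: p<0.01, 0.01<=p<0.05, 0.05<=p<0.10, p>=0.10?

p-value bracket: 0.05<=p<0.10

Exact binomial: n=35, k=20, p₀=2/5=0.4000
P(X=j) = C(n,j)·p₀^j·(1−p₀)^(n−j); p = Σ P(X=j) over j with P(X=j) ≤ P(X=20)
p-value (two-sided) = 0.05600
→ bracket: 0.05<=p<0.10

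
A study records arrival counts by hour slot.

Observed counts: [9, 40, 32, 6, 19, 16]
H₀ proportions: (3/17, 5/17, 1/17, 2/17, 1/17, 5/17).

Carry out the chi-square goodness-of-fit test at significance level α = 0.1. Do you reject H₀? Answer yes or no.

n = 122; E_i = n·p_i = [21.53, 35.88, 7.18, 14.35, 7.18, 35.88]
χ² = (9−21.53)²/21.53 + (40−35.88)²/35.88 + (32−7.18)²/7.18 + (6−14.35)²/14.35 + (19−7.18)²/7.18 + (16−35.88)²/35.88 = 128.9869
df = 5
p-value (upper-tail) = 0.00000
At α=0.1: p < α → reject H₀

reject H₀: yes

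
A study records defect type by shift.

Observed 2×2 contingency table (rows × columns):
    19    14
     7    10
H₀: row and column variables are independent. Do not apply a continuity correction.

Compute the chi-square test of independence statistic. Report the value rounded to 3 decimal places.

Row totals [33, 17], col totals [26, 24], n=50
χ² = (19−17.16)²/17.16 + (14−15.84)²/15.84 + (7−8.84)²/8.84 + (10−8.16)²/8.16 = 1.2089
df = 1

test statistic = 1.209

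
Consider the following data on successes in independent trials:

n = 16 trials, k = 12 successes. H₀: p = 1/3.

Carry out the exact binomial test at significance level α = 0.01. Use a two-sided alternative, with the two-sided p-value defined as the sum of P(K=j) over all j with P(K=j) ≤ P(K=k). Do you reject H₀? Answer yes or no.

Exact binomial: n=16, k=12, p₀=1/3=0.3333
P(X=j) = C(n,j)·p₀^j·(1−p₀)^(n−j); p = Σ P(X=j) over j with P(X=j) ≤ P(X=12)
p-value (two-sided) = 0.00079
At α=0.01: p < α → reject H₀

reject H₀: yes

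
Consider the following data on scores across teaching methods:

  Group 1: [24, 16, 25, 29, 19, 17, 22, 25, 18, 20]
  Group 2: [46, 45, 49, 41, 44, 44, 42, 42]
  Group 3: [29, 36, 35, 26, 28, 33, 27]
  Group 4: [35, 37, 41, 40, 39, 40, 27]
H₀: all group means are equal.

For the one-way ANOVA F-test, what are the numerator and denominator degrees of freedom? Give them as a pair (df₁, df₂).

k = 4 groups, N = 32 total
df = (k−1, N−k) = (4−1, 32−4) = (3, 28)

degrees of freedom = [3, 28]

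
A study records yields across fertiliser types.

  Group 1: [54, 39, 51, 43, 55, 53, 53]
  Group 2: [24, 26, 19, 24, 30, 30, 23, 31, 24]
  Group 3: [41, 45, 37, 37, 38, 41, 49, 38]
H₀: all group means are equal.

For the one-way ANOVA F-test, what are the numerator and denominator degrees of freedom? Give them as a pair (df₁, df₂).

k = 3 groups, N = 24 total
df = (k−1, N−k) = (3−1, 24−3) = (2, 21)

degrees of freedom = [2, 21]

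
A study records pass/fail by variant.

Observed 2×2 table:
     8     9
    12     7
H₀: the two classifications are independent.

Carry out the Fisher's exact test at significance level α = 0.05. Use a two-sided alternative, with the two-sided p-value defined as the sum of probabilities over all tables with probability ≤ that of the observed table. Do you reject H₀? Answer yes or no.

Margins: r₁=17, r₂=19, c₁=20, c₂=16, n=36
p_obs = C(17,8)·C(19,12)/C(36,20); sum pmf over tables with pmf ≤ p_obs
p-value (two-sided) = 0.50273
At α=0.05: p ≥ α → fail to reject H₀

reject H₀: no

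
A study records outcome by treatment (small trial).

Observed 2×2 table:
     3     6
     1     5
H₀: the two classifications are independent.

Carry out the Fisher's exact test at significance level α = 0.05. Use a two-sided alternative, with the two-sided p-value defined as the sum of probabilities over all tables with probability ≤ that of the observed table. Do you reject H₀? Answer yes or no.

reject H₀: no

Margins: r₁=9, r₂=6, c₁=4, c₂=11, n=15
p_obs = C(9,3)·C(6,1)/C(15,4); sum pmf over tables with pmf ≤ p_obs
p-value (two-sided) = 0.60440
At α=0.05: p ≥ α → fail to reject H₀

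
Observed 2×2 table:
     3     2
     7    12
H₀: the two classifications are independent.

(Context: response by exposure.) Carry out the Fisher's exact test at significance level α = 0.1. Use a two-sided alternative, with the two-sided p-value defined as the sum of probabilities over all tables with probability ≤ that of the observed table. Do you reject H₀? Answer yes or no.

Margins: r₁=5, r₂=19, c₁=10, c₂=14, n=24
p_obs = C(5,3)·C(19,7)/C(24,10); sum pmf over tables with pmf ≤ p_obs
p-value (two-sided) = 0.61462
At α=0.1: p ≥ α → fail to reject H₀

reject H₀: no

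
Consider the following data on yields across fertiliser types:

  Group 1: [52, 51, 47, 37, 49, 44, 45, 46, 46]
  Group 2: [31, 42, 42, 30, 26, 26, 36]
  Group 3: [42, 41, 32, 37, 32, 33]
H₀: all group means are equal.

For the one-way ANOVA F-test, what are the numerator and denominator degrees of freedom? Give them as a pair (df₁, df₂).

degrees of freedom = [2, 19]

k = 3 groups, N = 22 total
df = (k−1, N−k) = (3−1, 22−3) = (2, 19)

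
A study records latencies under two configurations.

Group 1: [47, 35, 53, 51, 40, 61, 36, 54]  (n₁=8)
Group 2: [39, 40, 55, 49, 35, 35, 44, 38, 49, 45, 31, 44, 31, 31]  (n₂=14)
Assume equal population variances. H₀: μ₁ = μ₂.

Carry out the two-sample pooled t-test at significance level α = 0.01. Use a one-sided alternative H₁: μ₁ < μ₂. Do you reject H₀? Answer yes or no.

reject H₀: no

x̄₁=47.125, s₁=9.342, n₁=8
x̄₂=40.429, s₂=7.542, n₂=14
s_p² = [7·9.342² + 13·7.542²]/20 = 67.5152
SE = √(s_p²·(1/8+1/14)) = 3.6417
t = (47.125−40.429)/3.6417 = 1.8388
df = 20
p-value (one-sided, H₁ less) = 0.95958
At α=0.01: p ≥ α → fail to reject H₀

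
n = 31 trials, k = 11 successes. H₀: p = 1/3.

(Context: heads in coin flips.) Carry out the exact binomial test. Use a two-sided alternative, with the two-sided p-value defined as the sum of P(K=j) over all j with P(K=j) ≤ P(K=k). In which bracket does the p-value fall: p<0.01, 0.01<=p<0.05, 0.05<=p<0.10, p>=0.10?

p-value bracket: p>=0.10

Exact binomial: n=31, k=11, p₀=1/3=0.3333
P(X=j) = C(n,j)·p₀^j·(1−p₀)^(n−j); p = Σ P(X=j) over j with P(X=j) ≤ P(X=11)
p-value (two-sided) = 0.84941
→ bracket: p>=0.10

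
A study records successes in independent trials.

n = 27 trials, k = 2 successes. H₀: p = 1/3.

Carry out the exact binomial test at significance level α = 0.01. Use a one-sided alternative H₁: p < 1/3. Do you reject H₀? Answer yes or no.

Exact binomial: n=27, k=2, p₀=1/3=0.3333
P(X≤2) from Σ C(n,i)·p₀^i·(1−p₀)^(n−i)
p-value (one-sided, H₁ less) = 0.00180
At α=0.01: p < α → reject H₀

reject H₀: yes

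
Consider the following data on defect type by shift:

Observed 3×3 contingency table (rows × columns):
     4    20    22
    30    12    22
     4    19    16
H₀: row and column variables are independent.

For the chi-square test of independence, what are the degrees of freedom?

df = (r−1)(c−1) = (3−1)·(3−1) = 4

degrees of freedom = 4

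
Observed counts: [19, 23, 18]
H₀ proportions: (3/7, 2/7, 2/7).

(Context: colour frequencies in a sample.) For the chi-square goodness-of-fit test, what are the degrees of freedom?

df = k − 1 = 3 − 1 = 2

degrees of freedom = 2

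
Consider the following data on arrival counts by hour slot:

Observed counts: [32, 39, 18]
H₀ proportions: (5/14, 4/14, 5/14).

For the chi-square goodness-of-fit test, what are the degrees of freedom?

df = k − 1 = 3 − 1 = 2

degrees of freedom = 2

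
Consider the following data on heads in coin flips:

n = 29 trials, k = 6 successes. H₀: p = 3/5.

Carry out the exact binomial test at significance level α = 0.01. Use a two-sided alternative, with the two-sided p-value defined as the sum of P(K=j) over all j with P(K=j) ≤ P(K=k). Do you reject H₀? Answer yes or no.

Exact binomial: n=29, k=6, p₀=3/5=0.6000
P(X=j) = C(n,j)·p₀^j·(1−p₀)^(n−j); p = Σ P(X=j) over j with P(X=j) ≤ P(X=6)
p-value (two-sided) = 0.00003
At α=0.01: p < α → reject H₀

reject H₀: yes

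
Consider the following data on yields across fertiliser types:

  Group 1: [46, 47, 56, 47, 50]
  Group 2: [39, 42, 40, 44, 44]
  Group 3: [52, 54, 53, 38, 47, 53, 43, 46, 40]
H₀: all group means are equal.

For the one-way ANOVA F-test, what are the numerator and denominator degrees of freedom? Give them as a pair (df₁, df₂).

k = 3 groups, N = 19 total
df = (k−1, N−k) = (3−1, 19−3) = (2, 16)

degrees of freedom = [2, 16]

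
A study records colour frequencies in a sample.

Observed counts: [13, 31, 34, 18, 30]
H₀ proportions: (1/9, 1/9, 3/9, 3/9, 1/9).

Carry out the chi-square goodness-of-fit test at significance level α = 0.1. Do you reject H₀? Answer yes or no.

reject H₀: yes

n = 126; E_i = n·p_i = [14.00, 14.00, 42.00, 42.00, 14.00]
χ² = (13−14.00)²/14.00 + (31−14.00)²/14.00 + (34−42.00)²/42.00 + (18−42.00)²/42.00 + (30−14.00)²/14.00 = 54.2381
df = 4
p-value (upper-tail) = 0.00000
At α=0.1: p < α → reject H₀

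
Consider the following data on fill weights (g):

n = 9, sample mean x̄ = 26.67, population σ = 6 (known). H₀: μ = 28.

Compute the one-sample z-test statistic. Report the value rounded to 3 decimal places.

test statistic = -0.665

SE = σ/√n = 6/√9 = 2.0000
z = (x̄−μ₀)/SE = (26.67−28)/2.0000 = -0.6650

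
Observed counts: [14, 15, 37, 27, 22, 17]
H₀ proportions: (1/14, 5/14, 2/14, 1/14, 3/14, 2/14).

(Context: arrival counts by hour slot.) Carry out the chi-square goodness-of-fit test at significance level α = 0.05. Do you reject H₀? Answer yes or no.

reject H₀: yes

n = 132; E_i = n·p_i = [9.43, 47.14, 18.86, 9.43, 28.29, 18.86]
χ² = (14−9.43)²/9.43 + (15−47.14)²/47.14 + (37−18.86)²/18.86 + (27−9.43)²/9.43 + (22−28.29)²/28.29 + (17−18.86)²/18.86 = 75.9141
df = 5
p-value (upper-tail) = 0.00000
At α=0.05: p < α → reject H₀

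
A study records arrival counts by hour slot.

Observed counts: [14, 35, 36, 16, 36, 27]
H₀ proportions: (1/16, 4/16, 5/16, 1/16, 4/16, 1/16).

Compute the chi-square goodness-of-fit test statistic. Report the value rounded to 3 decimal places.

test statistic = 37.995

n = 164; E_i = n·p_i = [10.25, 41.00, 51.25, 10.25, 41.00, 10.25]
χ² = (14−10.25)²/10.25 + (35−41.00)²/41.00 + (36−51.25)²/51.25 + (16−10.25)²/10.25 + (36−41.00)²/41.00 + (27−10.25)²/10.25 = 37.9951
df = 5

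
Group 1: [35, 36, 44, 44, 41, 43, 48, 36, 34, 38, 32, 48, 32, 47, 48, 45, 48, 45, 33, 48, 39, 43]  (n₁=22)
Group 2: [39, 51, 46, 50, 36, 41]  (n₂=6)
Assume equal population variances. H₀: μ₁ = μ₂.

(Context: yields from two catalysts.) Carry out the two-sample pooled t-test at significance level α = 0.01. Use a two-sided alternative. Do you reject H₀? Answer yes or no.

reject H₀: no

x̄₁=41.227, s₁=5.822, n₁=22
x̄₂=43.833, s₂=6.113, n₂=6
s_p² = [21·5.822² + 5·6.113²]/26 = 34.5653
SE = √(s_p²·(1/22+1/6)) = 2.7078
t = (41.227−43.833)/2.7078 = -0.9624
df = 26
p-value (two-sided) = 0.34470
At α=0.01: p ≥ α → fail to reject H₀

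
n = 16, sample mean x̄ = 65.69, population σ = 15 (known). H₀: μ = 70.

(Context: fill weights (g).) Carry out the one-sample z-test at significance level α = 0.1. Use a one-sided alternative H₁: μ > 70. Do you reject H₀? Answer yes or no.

reject H₀: no

SE = σ/√n = 15/√16 = 3.7500
z = (x̄−μ₀)/SE = (65.69−70)/3.7500 = -1.1493
p-value (one-sided, H₁ greater) = 0.87479
At α=0.1: p ≥ α → fail to reject H₀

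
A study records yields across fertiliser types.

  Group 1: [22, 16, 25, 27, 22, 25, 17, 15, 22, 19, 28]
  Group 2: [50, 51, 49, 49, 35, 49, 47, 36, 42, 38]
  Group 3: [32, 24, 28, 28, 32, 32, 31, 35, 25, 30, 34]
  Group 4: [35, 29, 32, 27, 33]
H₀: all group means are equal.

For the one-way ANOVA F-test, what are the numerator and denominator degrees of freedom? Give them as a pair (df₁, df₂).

degrees of freedom = [3, 33]

k = 4 groups, N = 37 total
df = (k−1, N−k) = (4−1, 37−4) = (3, 33)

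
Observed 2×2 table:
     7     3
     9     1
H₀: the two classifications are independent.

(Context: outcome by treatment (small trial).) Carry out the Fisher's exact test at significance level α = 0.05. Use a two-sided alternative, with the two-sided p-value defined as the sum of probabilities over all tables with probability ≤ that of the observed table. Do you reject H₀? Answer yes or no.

reject H₀: no

Margins: r₁=10, r₂=10, c₁=16, c₂=4, n=20
p_obs = C(10,7)·C(10,9)/C(20,16); sum pmf over tables with pmf ≤ p_obs
p-value (two-sided) = 0.58204
At α=0.05: p ≥ α → fail to reject H₀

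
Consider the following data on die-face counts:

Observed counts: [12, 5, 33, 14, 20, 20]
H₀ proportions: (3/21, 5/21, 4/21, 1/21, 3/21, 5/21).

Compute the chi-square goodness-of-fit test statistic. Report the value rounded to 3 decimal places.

test statistic = 44.329

n = 104; E_i = n·p_i = [14.86, 24.76, 19.81, 4.95, 14.86, 24.76]
χ² = (12−14.86)²/14.86 + (5−24.76)²/24.76 + (33−19.81)²/19.81 + (14−4.95)²/4.95 + (20−14.86)²/14.86 + (20−24.76)²/24.76 = 44.3293
df = 5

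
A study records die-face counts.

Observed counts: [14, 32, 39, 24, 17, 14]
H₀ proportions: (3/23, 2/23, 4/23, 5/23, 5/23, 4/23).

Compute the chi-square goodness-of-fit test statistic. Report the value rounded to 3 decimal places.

n = 140; E_i = n·p_i = [18.26, 12.17, 24.35, 30.43, 30.43, 24.35]
χ² = (14−18.26)²/18.26 + (32−12.17)²/12.17 + (39−24.35)²/24.35 + (24−30.43)²/30.43 + (17−30.43)²/30.43 + (14−24.35)²/24.35 = 53.7887
df = 5

test statistic = 53.789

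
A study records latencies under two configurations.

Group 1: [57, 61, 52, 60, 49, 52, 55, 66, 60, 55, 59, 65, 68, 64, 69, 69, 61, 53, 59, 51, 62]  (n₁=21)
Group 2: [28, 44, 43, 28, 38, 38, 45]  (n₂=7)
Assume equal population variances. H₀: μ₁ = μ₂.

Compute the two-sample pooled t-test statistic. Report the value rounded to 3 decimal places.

test statistic = 7.811

x̄₁=59.381, s₁=6.087, n₁=21
x̄₂=37.714, s₂=7.181, n₂=7
s_p² = [20·6.087² + 6·7.181²]/26 = 40.3993
SE = √(s_p²·(1/21+1/7)) = 2.7740
t = (59.381−37.714)/2.7740 = 7.8106
df = 26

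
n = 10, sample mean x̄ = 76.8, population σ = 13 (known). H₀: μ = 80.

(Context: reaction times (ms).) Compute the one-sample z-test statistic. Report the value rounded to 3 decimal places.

SE = σ/√n = 13/√10 = 4.1110
z = (x̄−μ₀)/SE = (76.8−80)/4.1110 = -0.7784

test statistic = -0.778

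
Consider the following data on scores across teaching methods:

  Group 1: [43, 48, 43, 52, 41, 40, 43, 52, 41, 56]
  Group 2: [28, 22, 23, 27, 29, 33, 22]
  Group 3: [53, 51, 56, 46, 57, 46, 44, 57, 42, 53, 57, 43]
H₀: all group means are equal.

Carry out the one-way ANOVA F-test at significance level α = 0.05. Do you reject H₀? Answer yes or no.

Group means [45.90, 26.29, 50.42], grand mean 43.034
SSB = Σnᵢ(x̄ᵢ−x̄)² = 2699.720; SSW = ΣΣ(x−x̄ᵢ)² = 773.245
MSB = 2699.720/2 = 1349.8601; MSW = 773.245/26 = 29.7402
F = MSB/MSW = 45.3884
df = (2, 26)
p-value (upper-tail) = 0.00000
At α=0.05: p < α → reject H₀

reject H₀: yes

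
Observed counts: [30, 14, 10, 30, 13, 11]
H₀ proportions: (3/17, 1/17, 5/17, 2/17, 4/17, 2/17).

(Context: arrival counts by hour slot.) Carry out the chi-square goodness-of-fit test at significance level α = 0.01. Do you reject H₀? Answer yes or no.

n = 108; E_i = n·p_i = [19.06, 6.35, 31.76, 12.71, 25.41, 12.71]
χ² = (30−19.06)²/19.06 + (14−6.35)²/6.35 + (10−31.76)²/31.76 + (30−12.71)²/12.71 + (13−25.41)²/25.41 + (11−12.71)²/12.71 = 60.2292
df = 5
p-value (upper-tail) = 0.00000
At α=0.01: p < α → reject H₀

reject H₀: yes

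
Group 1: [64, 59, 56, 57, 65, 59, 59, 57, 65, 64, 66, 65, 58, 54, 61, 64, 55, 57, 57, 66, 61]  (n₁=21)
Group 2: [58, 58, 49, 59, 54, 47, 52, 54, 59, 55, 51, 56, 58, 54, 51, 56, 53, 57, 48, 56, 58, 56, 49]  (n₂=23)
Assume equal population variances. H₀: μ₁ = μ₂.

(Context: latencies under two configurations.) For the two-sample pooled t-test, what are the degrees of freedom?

df = n₁ + n₂ − 2 = 21 + 23 − 2 = 42

degrees of freedom = 42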